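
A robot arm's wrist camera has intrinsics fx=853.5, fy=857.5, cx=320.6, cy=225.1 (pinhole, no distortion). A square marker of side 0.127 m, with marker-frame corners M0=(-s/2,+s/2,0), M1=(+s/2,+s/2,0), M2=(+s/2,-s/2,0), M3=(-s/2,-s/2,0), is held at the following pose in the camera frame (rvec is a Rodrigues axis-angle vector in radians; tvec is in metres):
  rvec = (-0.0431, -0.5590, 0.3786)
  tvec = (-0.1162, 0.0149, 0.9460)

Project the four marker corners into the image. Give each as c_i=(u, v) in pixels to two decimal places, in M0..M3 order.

c0=(143.91, 273.42) c1=(242.99, 310.86) c2=(281.60, 206.71) c3=(187.15, 162.69)

Intrinsics K: fx=853.5, fy=857.5, cx=320.6, cy=225.1
Marker side s = 0.127 m; corners in marker frame (Z=0):
  M0 = (-0.0635, +0.0635, 0)
  M1 = (+0.0635, +0.0635, 0)
  M2 = (+0.0635, -0.0635, 0)
  M3 = (-0.0635, -0.0635, 0)
rvec = (-0.0431, -0.5590, 0.3786), |rvec| = θ = 0.67652 rad = 38.762°
Rodrigues: sinθ=0.62608, 1−cosθ=0.22024; R = I + sinθ·[k]× + (1−cosθ)·[k]×²:
    [+0.78065 -0.33878 -0.52518]
    [+0.36197 +0.93013 -0.06196]
    [+0.50947 -0.14173 +0.84873]
t = (-0.1162, 0.0149, 0.9460) m
M0: Pc = R·M0+t = (-0.18728, +0.05098, +0.90465); u = 853.5·(-0.18728)/0.90465 + 320.6 = 143.9051, v = 857.5·(+0.05098)/0.90465 + 225.1 = 273.4213
M1: Pc = R·M1+t = (-0.08814, +0.09695, +0.96935); u = 853.5·(-0.08814)/0.96935 + 320.6 = 242.9930, v = 857.5·(+0.09695)/0.96935 + 225.1 = 310.8615
M2: Pc = R·M2+t = (-0.04512, -0.02118, +0.98735); u = 853.5·(-0.04512)/0.98735 + 320.6 = 281.6001, v = 857.5·(-0.02118)/0.98735 + 225.1 = 206.7070
M3: Pc = R·M3+t = (-0.14426, -0.06715, +0.92265); u = 853.5·(-0.14426)/0.92265 + 320.6 = 187.1527, v = 857.5·(-0.06715)/0.92265 + 225.1 = 162.6932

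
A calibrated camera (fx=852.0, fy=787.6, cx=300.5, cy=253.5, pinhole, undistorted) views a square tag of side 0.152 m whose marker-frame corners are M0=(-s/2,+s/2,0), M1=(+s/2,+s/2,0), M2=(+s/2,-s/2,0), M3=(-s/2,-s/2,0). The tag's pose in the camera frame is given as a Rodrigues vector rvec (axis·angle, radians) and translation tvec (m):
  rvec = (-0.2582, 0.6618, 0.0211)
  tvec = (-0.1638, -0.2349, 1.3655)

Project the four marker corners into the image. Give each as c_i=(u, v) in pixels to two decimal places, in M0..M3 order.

c0=(159.03, 165.05) c1=(227.54, 153.00) c2=(239.26, 68.95) c3=(171.67, 86.16)

Intrinsics K: fx=852.0, fy=787.6, cx=300.5, cy=253.5
Marker side s = 0.152 m; corners in marker frame (Z=0):
  M0 = (-0.0760, +0.0760, 0)
  M1 = (+0.0760, +0.0760, 0)
  M2 = (+0.0760, -0.0760, 0)
  M3 = (-0.0760, -0.0760, 0)
rvec = (-0.2582, 0.6618, 0.0211), |rvec| = θ = 0.71070 rad = 40.720°
Rodrigues: sinθ=0.65236, 1−cosθ=0.24209; R = I + sinθ·[k]× + (1−cosθ)·[k]×²:
    [+0.78986 -0.10127 +0.60487]
    [-0.06253 +0.96783 +0.24370]
    [-0.61009 -0.23031 +0.75812]
t = (-0.1638, -0.2349, 1.3655) m
M0: Pc = R·M0+t = (-0.23153, -0.15659, +1.39436); u = 852.0·(-0.23153)/1.39436 + 300.5 = 159.0303, v = 787.6·(-0.15659)/1.39436 + 253.5 = 165.0496
M1: Pc = R·M1+t = (-0.11147, -0.16610, +1.30163); u = 852.0·(-0.11147)/1.30163 + 300.5 = 227.5376, v = 787.6·(-0.16610)/1.30163 + 253.5 = 152.9965
M2: Pc = R·M2+t = (-0.09607, -0.31321, +1.33664); u = 852.0·(-0.09607)/1.33664 + 300.5 = 239.2604, v = 787.6·(-0.31321)/1.33664 + 253.5 = 68.9454
M3: Pc = R·M3+t = (-0.21613, -0.30370, +1.42937); u = 852.0·(-0.21613)/1.42937 + 300.5 = 171.6704, v = 787.6·(-0.30370)/1.42937 + 253.5 = 86.1563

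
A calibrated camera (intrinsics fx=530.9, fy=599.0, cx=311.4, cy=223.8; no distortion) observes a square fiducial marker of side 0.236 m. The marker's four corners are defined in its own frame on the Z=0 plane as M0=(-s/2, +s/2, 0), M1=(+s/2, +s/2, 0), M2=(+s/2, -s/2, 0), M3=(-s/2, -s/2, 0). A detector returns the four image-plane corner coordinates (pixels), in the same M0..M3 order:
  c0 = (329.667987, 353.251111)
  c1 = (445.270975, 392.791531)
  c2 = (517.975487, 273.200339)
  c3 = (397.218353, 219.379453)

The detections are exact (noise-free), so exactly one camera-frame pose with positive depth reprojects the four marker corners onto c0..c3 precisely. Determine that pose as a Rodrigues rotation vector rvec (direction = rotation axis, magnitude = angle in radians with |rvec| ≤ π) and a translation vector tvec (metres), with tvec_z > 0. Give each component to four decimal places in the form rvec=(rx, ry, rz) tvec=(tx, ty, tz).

rvec=(0.4107, -0.2313, 0.4039) tvec=(0.1863, 0.1323, 0.8840)

Intrinsics K: fx=530.9, fy=599.0, cx=311.4, cy=223.8
Marker side s = 0.236 m; corners in marker frame (Z=0):
  M0 = (-0.1180, +0.1180, 0)
  M1 = (+0.1180, +0.1180, 0)
  M2 = (+0.1180, -0.1180, 0)
  M3 = (-0.1180, -0.1180, 0)
Detected image corners:
  c0 = (329.667987, 353.251111) px
  c1 = (445.270975, 392.791531) px
  c2 = (517.975487, 273.200339) px
  c3 = (397.218353, 219.379453) px
Planar DLT: solve 8×8 A·h = b for H (H[2,2]=1):
  H  [+642.22521 -135.26250 +423.28630]
  H  [+300.46197 +654.75558 +313.45334]
  H  [+0.33597 +0.38416 +1.00000]
B = K⁻¹H; ‖b₁‖=1.131251, ‖b₂‖=1.131251; λ = 2/(‖b₁‖+‖b₂‖) = 0.883977, sign → tz>0 ⇒ λ=+0.883977
r₁ = λ·B[:,0] = (+0.89514,+0.33245,+0.29699); r₂ = λ·B[:,1] = (-0.42441,+0.83938,+0.33959)
r₃ = r₁×r₂ = (-0.13639,-0.43002,+0.89246); SVD([r₁ r₂ r₃]) → R = UVᵀ:
  R  [+0.89514 -0.42441 -0.13639]
  R  [+0.33245 +0.83938 -0.43002]
  R  [+0.29699 +0.33959 +0.89246]
t = (+0.18630, +0.13231, +0.88398) m
tr R = 2.626978; θ = arccos((tr R − 1)/2) = 0.620670 rad = 35.562°
axis k = ((R−Rᵀ)₃₂, (R−Rᵀ)₁₃, (R−Rᵀ)₂₁) / (2 sinθ) = (+0.661656, -0.372585, +0.650686)
rvec = θ·k = (+0.410670, -0.231253, +0.403861)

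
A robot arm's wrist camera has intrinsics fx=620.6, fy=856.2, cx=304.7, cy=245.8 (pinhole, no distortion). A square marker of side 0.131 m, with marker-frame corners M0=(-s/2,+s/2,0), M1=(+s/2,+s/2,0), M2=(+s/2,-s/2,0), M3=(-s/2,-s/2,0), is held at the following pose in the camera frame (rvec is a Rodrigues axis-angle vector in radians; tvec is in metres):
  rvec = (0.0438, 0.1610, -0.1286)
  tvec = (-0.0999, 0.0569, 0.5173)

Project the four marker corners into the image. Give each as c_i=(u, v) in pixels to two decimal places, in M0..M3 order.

c0=(122.75, 455.65) c1=(271.53, 437.07) c2=(250.11, 218.43) c3=(100.97, 246.02)

Intrinsics K: fx=620.6, fy=856.2, cx=304.7, cy=245.8
Marker side s = 0.131 m; corners in marker frame (Z=0):
  M0 = (-0.0655, +0.0655, 0)
  M1 = (+0.0655, +0.0655, 0)
  M2 = (+0.0655, -0.0655, 0)
  M3 = (-0.0655, -0.0655, 0)
rvec = (0.0438, 0.1610, -0.1286), |rvec| = θ = 0.21066 rad = 12.070°
Rodrigues: sinθ=0.20910, 1−cosθ=0.02211; R = I + sinθ·[k]× + (1−cosθ)·[k]×²:
    [+0.97885 +0.13116 +0.15701]
    [-0.12414 +0.99081 -0.05379]
    [-0.16262 +0.03316 +0.98613]
t = (-0.0999, 0.0569, 0.5173) m
M0: Pc = R·M0+t = (-0.15542, +0.12993, +0.53012); u = 620.6·(-0.15542)/0.53012 + 304.7 = 122.7505, v = 856.2·(+0.12993)/0.53012 + 245.8 = 455.6474
M1: Pc = R·M1+t = (-0.02719, +0.11367, +0.50882); u = 620.6·(-0.02719)/0.50882 + 304.7 = 271.5317, v = 856.2·(+0.11367)/0.50882 + 245.8 = 437.0687
M2: Pc = R·M2+t = (-0.04438, -0.01613, +0.50448); u = 620.6·(-0.04438)/0.50448 + 304.7 = 250.1085, v = 856.2·(-0.01613)/0.50448 + 245.8 = 218.4261
M3: Pc = R·M3+t = (-0.17261, +0.00013, +0.52578); u = 620.6·(-0.17261)/0.52578 + 304.7 = 100.9659, v = 856.2·(+0.00013)/0.52578 + 245.8 = 246.0170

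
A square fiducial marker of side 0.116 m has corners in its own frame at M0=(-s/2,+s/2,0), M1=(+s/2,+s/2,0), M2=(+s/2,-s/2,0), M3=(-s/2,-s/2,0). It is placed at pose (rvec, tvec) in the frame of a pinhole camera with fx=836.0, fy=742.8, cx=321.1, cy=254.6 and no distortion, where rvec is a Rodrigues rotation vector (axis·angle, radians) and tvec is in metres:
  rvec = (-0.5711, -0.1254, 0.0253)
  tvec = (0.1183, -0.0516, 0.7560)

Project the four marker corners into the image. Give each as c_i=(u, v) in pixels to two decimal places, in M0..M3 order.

Intrinsics K: fx=836.0, fy=742.8, cx=321.1, cy=254.6
Marker side s = 0.116 m; corners in marker frame (Z=0):
  M0 = (-0.0580, +0.0580, 0)
  M1 = (+0.0580, +0.0580, 0)
  M2 = (+0.0580, -0.0580, 0)
  M3 = (-0.0580, -0.0580, 0)
rvec = (-0.5711, -0.1254, 0.0253), |rvec| = θ = 0.58525 rad = 33.532°
Rodrigues: sinθ=0.55241, 1−cosθ=0.16643; R = I + sinθ·[k]× + (1−cosθ)·[k]×²:
    [+0.99205 +0.01092 -0.12538]
    [+0.05868 +0.84121 +0.53751]
    [+0.11134 -0.54059 +0.83388]
t = (0.1183, -0.0516, 0.7560) m
M0: Pc = R·M0+t = (+0.06139, -0.00621, +0.71819); u = 836.0·(+0.06139)/0.71819 + 321.1 = 392.5656, v = 742.8·(-0.00621)/0.71819 + 254.6 = 248.1741
M1: Pc = R·M1+t = (+0.17647, +0.00059, +0.73110); u = 836.0·(+0.17647)/0.73110 + 321.1 = 522.8917, v = 742.8·(+0.00059)/0.73110 + 254.6 = 255.2032
M2: Pc = R·M2+t = (+0.17521, -0.09699, +0.79381); u = 836.0·(+0.17521)/0.79381 + 321.1 = 505.6170, v = 742.8·(-0.09699)/0.79381 + 254.6 = 163.8456
M3: Pc = R·M3+t = (+0.06013, -0.10379, +0.78090); u = 836.0·(+0.06013)/0.78090 + 321.1 = 385.4709, v = 742.8·(-0.10379)/0.78090 + 254.6 = 155.8700

c0=(392.57, 248.17) c1=(522.89, 255.20) c2=(505.62, 163.85) c3=(385.47, 155.87)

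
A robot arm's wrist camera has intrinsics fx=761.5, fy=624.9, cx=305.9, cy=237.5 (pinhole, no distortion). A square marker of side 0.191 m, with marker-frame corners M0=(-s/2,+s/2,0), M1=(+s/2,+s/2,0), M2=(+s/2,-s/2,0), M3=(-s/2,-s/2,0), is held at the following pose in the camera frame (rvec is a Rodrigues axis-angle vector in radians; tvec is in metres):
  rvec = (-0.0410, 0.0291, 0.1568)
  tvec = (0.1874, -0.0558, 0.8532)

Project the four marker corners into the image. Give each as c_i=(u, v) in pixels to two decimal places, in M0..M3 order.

c0=(375.70, 254.80) c1=(545.86, 276.85) c2=(570.48, 138.55) c3=(401.60, 117.67)

Intrinsics K: fx=761.5, fy=624.9, cx=305.9, cy=237.5
Marker side s = 0.191 m; corners in marker frame (Z=0):
  M0 = (-0.0955, +0.0955, 0)
  M1 = (+0.0955, +0.0955, 0)
  M2 = (+0.0955, -0.0955, 0)
  M3 = (-0.0955, -0.0955, 0)
rvec = (-0.0410, 0.0291, 0.1568), |rvec| = θ = 0.16466 rad = 9.435°
Rodrigues: sinθ=0.16392, 1−cosθ=0.01353; R = I + sinθ·[k]× + (1−cosθ)·[k]×²:
    [+0.98731 -0.15669 +0.02576]
    [+0.15550 +0.98690 +0.04309]
    [-0.03218 -0.03854 +0.99874]
t = (0.1874, -0.0558, 0.8532) m
M0: Pc = R·M0+t = (+0.07815, +0.02360, +0.85259); u = 761.5·(+0.07815)/0.85259 + 305.9 = 375.6986, v = 624.9·(+0.02360)/0.85259 + 237.5 = 254.7964
M1: Pc = R·M1+t = (+0.26672, +0.05330, +0.84645); u = 761.5·(+0.26672)/0.84645 + 305.9 = 545.8570, v = 624.9·(+0.05330)/0.84645 + 237.5 = 276.8483
M2: Pc = R·M2+t = (+0.29665, -0.13520, +0.85381); u = 761.5·(+0.29665)/0.85381 + 305.9 = 570.4801, v = 624.9·(-0.13520)/0.85381 + 237.5 = 138.5484
M3: Pc = R·M3+t = (+0.10808, -0.16490, +0.85995); u = 761.5·(+0.10808)/0.85995 + 305.9 = 401.6022, v = 624.9·(-0.16490)/0.85995 + 237.5 = 117.6736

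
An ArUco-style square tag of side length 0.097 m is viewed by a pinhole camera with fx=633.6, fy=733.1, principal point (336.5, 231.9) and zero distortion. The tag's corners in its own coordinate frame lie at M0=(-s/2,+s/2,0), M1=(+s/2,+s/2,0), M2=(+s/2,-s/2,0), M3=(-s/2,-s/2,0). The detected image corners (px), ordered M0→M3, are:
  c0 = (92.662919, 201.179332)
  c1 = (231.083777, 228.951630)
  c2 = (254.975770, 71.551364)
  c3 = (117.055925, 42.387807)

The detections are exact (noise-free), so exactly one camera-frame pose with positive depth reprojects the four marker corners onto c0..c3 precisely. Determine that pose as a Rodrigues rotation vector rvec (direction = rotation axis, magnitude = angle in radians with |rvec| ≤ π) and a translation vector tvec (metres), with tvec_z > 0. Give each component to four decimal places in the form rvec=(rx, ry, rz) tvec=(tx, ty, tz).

Intrinsics K: fx=633.6, fy=733.1, cx=336.5, cy=231.9
Marker side s = 0.097 m; corners in marker frame (Z=0):
  M0 = (-0.0485, +0.0485, 0)
  M1 = (+0.0485, +0.0485, 0)
  M2 = (+0.0485, -0.0485, 0)
  M3 = (-0.0485, -0.0485, 0)
Detected image corners:
  c0 = (92.662919, 201.179332) px
  c1 = (231.083777, 228.951630) px
  c2 = (254.975770, 71.551364) px
  c3 = (117.055925, 42.387807) px
Planar DLT: solve 8×8 A·h = b for H (H[2,2]=1):
  H  [+1440.86850 -252.51071 +174.27339]
  H  [+306.34215 +1626.98260 +136.00273]
  H  [+0.09448 -0.02087 +1.00000]
B = K⁻¹H; ‖b₁‖=2.259486, ‖b₂‖=2.259486; λ = 2/(‖b₁‖+‖b₂‖) = 0.442578, sign → tz>0 ⇒ λ=+0.442578
r₁ = λ·B[:,0] = (+0.98426,+0.17171,+0.04182); r₂ = λ·B[:,1] = (-0.17148,+0.98514,-0.00924)
r₃ = r₁×r₂ = (-0.04278,+0.00192,+0.99908); SVD([r₁ r₂ r₃]) → R = UVᵀ:
  R  [+0.98426 -0.17148 -0.04278]
  R  [+0.17171 +0.98514 +0.00192]
  R  [+0.04182 -0.00924 +0.99908]
t = (-0.11332, -0.05789, +0.44258) m
tr R = 2.968487; θ = arccos((tr R − 1)/2) = 0.177754 rad = 10.185°
axis k = ((R−Rᵀ)₃₂, (R−Rᵀ)₁₃, (R−Rᵀ)₂₁) / (2 sinθ) = (-0.031559, -0.239216, +0.970453)
rvec = θ·k = (-0.005610, -0.042521, +0.172502)

rvec=(-0.0056, -0.0425, 0.1725) tvec=(-0.1133, -0.0579, 0.4426)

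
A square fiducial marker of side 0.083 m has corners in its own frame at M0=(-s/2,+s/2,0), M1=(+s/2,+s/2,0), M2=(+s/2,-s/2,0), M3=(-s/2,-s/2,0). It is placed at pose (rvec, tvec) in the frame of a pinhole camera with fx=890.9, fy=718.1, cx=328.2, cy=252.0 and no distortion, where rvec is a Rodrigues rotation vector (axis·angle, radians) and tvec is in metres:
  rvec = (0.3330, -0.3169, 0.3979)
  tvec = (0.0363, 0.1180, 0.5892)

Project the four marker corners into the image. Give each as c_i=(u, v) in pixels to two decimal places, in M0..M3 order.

Intrinsics K: fx=890.9, fy=718.1, cx=328.2, cy=252.0
Marker side s = 0.083 m; corners in marker frame (Z=0):
  M0 = (-0.0415, +0.0415, 0)
  M1 = (+0.0415, +0.0415, 0)
  M2 = (+0.0415, -0.0415, 0)
  M3 = (-0.0415, -0.0415, 0)
rvec = (0.3330, -0.3169, 0.3979), |rvec| = θ = 0.60798 rad = 34.835°
Rodrigues: sinθ=0.57121, 1−cosθ=0.17920; R = I + sinθ·[k]× + (1−cosθ)·[k]×²:
    [+0.87456 -0.42499 -0.23350]
    [+0.32268 +0.86949 -0.37399]
    [+0.36197 +0.25173 +0.89756]
t = (0.0363, 0.1180, 0.5892) m
M0: Pc = R·M0+t = (-0.01763, +0.14069, +0.58463); u = 890.9·(-0.01763)/0.58463 + 328.2 = 301.3316, v = 718.1·(+0.14069)/0.58463 + 252.0 = 424.8140
M1: Pc = R·M1+t = (+0.05496, +0.16747, +0.61467); u = 890.9·(+0.05496)/0.61467 + 328.2 = 407.8547, v = 718.1·(+0.16747)/0.61467 + 252.0 = 447.6562
M2: Pc = R·M2+t = (+0.09023, +0.09531, +0.59377); u = 890.9·(+0.09023)/0.59377 + 328.2 = 463.5835, v = 718.1·(+0.09531)/0.59377 + 252.0 = 367.2629
M3: Pc = R·M3+t = (+0.01764, +0.06853, +0.56373); u = 890.9·(+0.01764)/0.56373 + 328.2 = 356.0823, v = 718.1·(+0.06853)/0.56373 + 252.0 = 339.2896

c0=(301.33, 424.81) c1=(407.85, 447.66) c2=(463.58, 367.26) c3=(356.08, 339.29)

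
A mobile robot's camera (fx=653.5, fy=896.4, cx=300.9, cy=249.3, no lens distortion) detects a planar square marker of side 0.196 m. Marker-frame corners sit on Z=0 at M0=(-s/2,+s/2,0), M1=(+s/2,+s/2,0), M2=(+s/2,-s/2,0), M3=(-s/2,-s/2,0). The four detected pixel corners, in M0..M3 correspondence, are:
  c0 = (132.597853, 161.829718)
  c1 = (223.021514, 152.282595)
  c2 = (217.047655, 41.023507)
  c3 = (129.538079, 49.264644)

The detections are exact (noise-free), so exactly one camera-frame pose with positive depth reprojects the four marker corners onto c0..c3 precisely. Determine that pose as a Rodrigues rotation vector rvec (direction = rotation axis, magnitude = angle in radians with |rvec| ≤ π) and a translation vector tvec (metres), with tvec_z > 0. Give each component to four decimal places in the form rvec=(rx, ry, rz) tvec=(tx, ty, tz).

Intrinsics K: fx=653.5, fy=896.4, cx=300.9, cy=249.3
Marker side s = 0.196 m; corners in marker frame (Z=0):
  M0 = (-0.0980, +0.0980, 0)
  M1 = (+0.0980, +0.0980, 0)
  M2 = (+0.0980, -0.0980, 0)
  M3 = (-0.0980, -0.0980, 0)
Detected image corners:
  c0 = (132.597853, 161.829718) px
  c1 = (223.021514, 152.282595) px
  c2 = (217.047655, 41.023507) px
  c3 = (129.538079, 49.264644) px
Planar DLT: solve 8×8 A·h = b for H (H[2,2]=1):
  H  [+461.87590 -6.66958 +175.71462]
  H  [-40.66498 +553.83299 +100.15080]
  H  [+0.04607 -0.16946 +1.00000]
B = K⁻¹H; ‖b₁‖=0.689564, ‖b₂‖=0.689564; λ = 2/(‖b₁‖+‖b₂‖) = 1.450192, sign → tz>0 ⇒ λ=+1.450192
r₁ = λ·B[:,0] = (+0.99419,-0.08437,+0.06681); r₂ = λ·B[:,1] = (+0.09835,+0.96433,-0.24574)
r₃ = r₁×r₂ = (-0.04370,+0.25089,+0.96703); SVD([r₁ r₂ r₃]) → R = UVᵀ:
  R  [+0.99419 +0.09835 -0.04370]
  R  [-0.08437 +0.96433 +0.25089]
  R  [+0.06681 -0.24574 +0.96703]
t = (-0.27780, -0.24129, +1.45019) m
tr R = 2.925554; θ = arccos((tr R − 1)/2) = 0.273701 rad = 15.682°
axis k = ((R−Rᵀ)₃₂, (R−Rᵀ)₁₃, (R−Rᵀ)₂₁) / (2 sinθ) = (-0.918677, -0.204425, -0.337999)
rvec = θ·k = (-0.251442, -0.055951, -0.092510)

rvec=(-0.2514, -0.0560, -0.0925) tvec=(-0.2778, -0.2413, 1.4502)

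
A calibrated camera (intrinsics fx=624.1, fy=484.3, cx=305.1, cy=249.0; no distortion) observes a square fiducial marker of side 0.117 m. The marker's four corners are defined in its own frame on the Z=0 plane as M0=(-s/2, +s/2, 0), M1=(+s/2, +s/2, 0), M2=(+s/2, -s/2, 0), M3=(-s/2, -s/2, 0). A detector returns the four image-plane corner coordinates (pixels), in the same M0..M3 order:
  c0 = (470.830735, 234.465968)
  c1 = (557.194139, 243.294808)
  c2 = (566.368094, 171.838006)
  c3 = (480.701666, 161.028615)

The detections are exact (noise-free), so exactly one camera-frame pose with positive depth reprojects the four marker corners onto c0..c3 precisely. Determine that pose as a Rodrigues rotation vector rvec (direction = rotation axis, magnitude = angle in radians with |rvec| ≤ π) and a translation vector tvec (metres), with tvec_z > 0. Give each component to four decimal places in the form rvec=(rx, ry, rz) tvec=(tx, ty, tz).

Intrinsics K: fx=624.1, fy=484.3, cx=305.1, cy=249.0
Marker side s = 0.117 m; corners in marker frame (Z=0):
  M0 = (-0.0585, +0.0585, 0)
  M1 = (+0.0585, +0.0585, 0)
  M2 = (+0.0585, -0.0585, 0)
  M3 = (-0.0585, -0.0585, 0)
Detected image corners:
  c0 = (470.830735, 234.465968) px
  c1 = (557.194139, 243.294808) px
  c2 = (566.368094, 171.838006) px
  c3 = (480.701666, 161.028615) px
Planar DLT: solve 8×8 A·h = b for H (H[2,2]=1):
  H  [+859.38365 -103.52283 +519.38801]
  H  [+132.47162 +610.42421 +202.63504]
  H  [+0.23945 -0.04275 +1.00000]
B = K⁻¹H; ‖b₁‖=1.291281, ‖b₂‖=1.291281; λ = 2/(‖b₁‖+‖b₂‖) = 0.774425, sign → tz>0 ⇒ λ=+0.774425
r₁ = λ·B[:,0] = (+0.97573,+0.11649,+0.18544); r₂ = λ·B[:,1] = (-0.11227,+0.99313,-0.03310)
r₃ = r₁×r₂ = (-0.18802,+0.01148,+0.98210); SVD([r₁ r₂ r₃]) → R = UVᵀ:
  R  [+0.97573 -0.11227 -0.18802]
  R  [+0.11649 +0.99313 +0.01148]
  R  [+0.18544 -0.03310 +0.98210]
t = (+0.26590, -0.07414, +0.77442) m
tr R = 2.950951; θ = arccos((tr R − 1)/2) = 0.221925 rad = 12.715°
axis k = ((R−Rᵀ)₃₂, (R−Rᵀ)₁₃, (R−Rᵀ)₂₁) / (2 sinθ) = (-0.101282, -0.848347, +0.519662)
rvec = θ·k = (-0.022477, -0.188269, +0.115326)

rvec=(-0.0225, -0.1883, 0.1153) tvec=(0.2659, -0.0741, 0.7744)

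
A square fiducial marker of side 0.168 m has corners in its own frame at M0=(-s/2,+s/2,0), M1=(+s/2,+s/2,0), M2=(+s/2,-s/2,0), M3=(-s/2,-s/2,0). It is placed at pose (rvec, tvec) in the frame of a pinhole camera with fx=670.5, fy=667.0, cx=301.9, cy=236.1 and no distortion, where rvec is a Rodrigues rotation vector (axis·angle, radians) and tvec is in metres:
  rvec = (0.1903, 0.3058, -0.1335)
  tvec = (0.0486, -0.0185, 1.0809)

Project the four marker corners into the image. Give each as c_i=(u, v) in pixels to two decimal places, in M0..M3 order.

c0=(291.48, 278.82) c1=(390.57, 270.26) c2=(375.74, 166.39) c3=(274.83, 180.13)

Intrinsics K: fx=670.5, fy=667.0, cx=301.9, cy=236.1
Marker side s = 0.168 m; corners in marker frame (Z=0):
  M0 = (-0.0840, +0.0840, 0)
  M1 = (+0.0840, +0.0840, 0)
  M2 = (+0.0840, -0.0840, 0)
  M3 = (-0.0840, -0.0840, 0)
rvec = (0.1903, 0.3058, -0.1335), |rvec| = θ = 0.38412 rad = 22.009°
Rodrigues: sinθ=0.37475, 1−cosθ=0.07287; R = I + sinθ·[k]× + (1−cosθ)·[k]×²:
    [+0.94501 +0.15898 +0.28579]
    [-0.10150 +0.97331 -0.20582]
    [-0.31088 +0.16549 +0.93593]
t = (0.0486, -0.0185, 1.0809) m
M0: Pc = R·M0+t = (-0.01743, +0.07178, +1.12092); u = 670.5·(-0.01743)/1.12092 + 301.9 = 291.4759, v = 667.0·(+0.07178)/1.12092 + 236.1 = 278.8152
M1: Pc = R·M1+t = (+0.14134, +0.05473, +1.06869); u = 670.5·(+0.14134)/1.06869 + 301.9 = 390.5747, v = 667.0·(+0.05473)/1.06869 + 236.1 = 270.2600
M2: Pc = R·M2+t = (+0.11463, -0.10878, +1.04088); u = 670.5·(+0.11463)/1.04088 + 301.9 = 375.7383, v = 667.0·(-0.10878)/1.04088 + 236.1 = 166.3909
M3: Pc = R·M3+t = (-0.04414, -0.09173, +1.09311); u = 670.5·(-0.04414)/1.09311 + 301.9 = 274.8278, v = 667.0·(-0.09173)/1.09311 + 236.1 = 180.1265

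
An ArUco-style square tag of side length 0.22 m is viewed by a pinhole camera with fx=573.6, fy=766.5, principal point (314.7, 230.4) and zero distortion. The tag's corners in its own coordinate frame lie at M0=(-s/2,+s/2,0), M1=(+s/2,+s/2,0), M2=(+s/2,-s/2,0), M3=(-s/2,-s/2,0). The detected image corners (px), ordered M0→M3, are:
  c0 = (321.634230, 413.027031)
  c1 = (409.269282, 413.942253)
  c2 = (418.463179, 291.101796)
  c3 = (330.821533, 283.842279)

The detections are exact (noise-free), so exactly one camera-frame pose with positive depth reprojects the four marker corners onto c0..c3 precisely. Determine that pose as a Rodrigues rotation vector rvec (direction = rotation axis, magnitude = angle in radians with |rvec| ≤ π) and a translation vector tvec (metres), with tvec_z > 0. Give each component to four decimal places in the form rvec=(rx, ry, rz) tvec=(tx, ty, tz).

rvec=(0.0463, -0.3056, 0.0879) tvec=(0.1304, 0.2081, 1.3257)

Intrinsics K: fx=573.6, fy=766.5, cx=314.7, cy=230.4
Marker side s = 0.22 m; corners in marker frame (Z=0):
  M0 = (-0.1100, +0.1100, 0)
  M1 = (+0.1100, +0.1100, 0)
  M2 = (+0.1100, -0.1100, 0)
  M3 = (-0.1100, -0.1100, 0)
Detected image corners:
  c0 = (321.634230, 413.027031) px
  c1 = (409.269282, 413.942253) px
  c2 = (418.463179, 291.101796) px
  c3 = (330.821533, 283.842279) px
Planar DLT: solve 8×8 A·h = b for H (H[2,2]=1):
  H  [+482.74936 -32.79898 +371.13407]
  H  [+98.47089 +580.92498 +350.69774]
  H  [+0.22806 +0.02426 +1.00000]
B = K⁻¹H; ‖b₁‖=0.754294, ‖b₂‖=0.754294; λ = 2/(‖b₁‖+‖b₂‖) = 1.325743, sign → tz>0 ⇒ λ=+1.325743
r₁ = λ·B[:,0] = (+0.94988,+0.07943,+0.30235); r₂ = λ·B[:,1] = (-0.09345,+0.99510,+0.03216)
r₃ = r₁×r₂ = (-0.29832,-0.05880,+0.95265); SVD([r₁ r₂ r₃]) → R = UVᵀ:
  R  [+0.94988 -0.09345 -0.29832]
  R  [+0.07943 +0.99510 -0.05880]
  R  [+0.30235 +0.03216 +0.95265]
t = (+0.13043, +0.20807, +1.32574) m
tr R = 2.897640; θ = arccos((tr R − 1)/2) = 0.321318 rad = 18.410°
axis k = ((R−Rᵀ)₃₂, (R−Rᵀ)₁₃, (R−Rᵀ)₂₁) / (2 sinθ) = (+0.144015, -0.950969, +0.273711)
rvec = θ·k = (+0.046275, -0.305564, +0.087948)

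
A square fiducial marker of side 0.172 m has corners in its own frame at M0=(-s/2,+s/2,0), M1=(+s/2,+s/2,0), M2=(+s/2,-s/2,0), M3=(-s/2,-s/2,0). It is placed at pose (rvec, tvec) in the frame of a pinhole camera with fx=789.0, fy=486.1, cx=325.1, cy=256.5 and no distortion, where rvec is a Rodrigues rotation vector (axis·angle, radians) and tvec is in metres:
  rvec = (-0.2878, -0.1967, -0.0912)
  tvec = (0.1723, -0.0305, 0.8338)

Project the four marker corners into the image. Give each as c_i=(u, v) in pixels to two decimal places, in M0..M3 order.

c0=(423.03, 291.39) c1=(578.93, 283.71) c2=(547.14, 191.00) c3=(398.60, 194.34)

Intrinsics K: fx=789.0, fy=486.1, cx=325.1, cy=256.5
Marker side s = 0.172 m; corners in marker frame (Z=0):
  M0 = (-0.0860, +0.0860, 0)
  M1 = (+0.0860, +0.0860, 0)
  M2 = (+0.0860, -0.0860, 0)
  M3 = (-0.0860, -0.0860, 0)
rvec = (-0.2878, -0.1967, -0.0912), |rvec| = θ = 0.36033 rad = 20.645°
Rodrigues: sinθ=0.35258, 1−cosθ=0.06422; R = I + sinθ·[k]× + (1−cosθ)·[k]×²:
    [+0.97675 +0.11724 -0.17949]
    [-0.06124 +0.95492 +0.29049]
    [+0.20545 -0.27274 +0.93989]
t = (0.1723, -0.0305, 0.8338) m
M0: Pc = R·M0+t = (+0.09838, +0.05689, +0.79268); u = 789.0·(+0.09838)/0.79268 + 325.1 = 423.0260, v = 486.1·(+0.05689)/0.79268 + 256.5 = 291.3869
M1: Pc = R·M1+t = (+0.26638, +0.04636, +0.82801); u = 789.0·(+0.26638)/0.82801 + 325.1 = 578.9319, v = 486.1·(+0.04636)/0.82801 + 256.5 = 283.7143
M2: Pc = R·M2+t = (+0.24622, -0.11789, +0.87492); u = 789.0·(+0.24622)/0.87492 + 325.1 = 547.1373, v = 486.1·(-0.11789)/0.87492 + 256.5 = 191.0017
M3: Pc = R·M3+t = (+0.07822, -0.10736, +0.83959); u = 789.0·(+0.07822)/0.83959 + 325.1 = 398.6043, v = 486.1·(-0.10736)/0.83959 + 256.5 = 194.3433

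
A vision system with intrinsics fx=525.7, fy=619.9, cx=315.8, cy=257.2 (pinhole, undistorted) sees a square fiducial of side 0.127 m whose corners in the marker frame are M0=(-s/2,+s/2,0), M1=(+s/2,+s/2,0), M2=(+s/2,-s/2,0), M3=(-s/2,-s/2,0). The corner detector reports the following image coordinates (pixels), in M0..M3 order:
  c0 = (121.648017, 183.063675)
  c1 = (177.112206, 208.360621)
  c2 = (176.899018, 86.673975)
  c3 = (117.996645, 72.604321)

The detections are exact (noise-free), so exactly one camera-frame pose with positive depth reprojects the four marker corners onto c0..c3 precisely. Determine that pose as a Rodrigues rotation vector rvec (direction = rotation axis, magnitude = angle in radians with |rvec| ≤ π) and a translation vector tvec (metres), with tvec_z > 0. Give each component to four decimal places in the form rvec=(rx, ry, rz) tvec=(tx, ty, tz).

rvec=(0.3054, 0.6698, 0.2050) tvec=(-0.2188, -0.1299, 0.6810)

Intrinsics K: fx=525.7, fy=619.9, cx=315.8, cy=257.2
Marker side s = 0.127 m; corners in marker frame (Z=0):
  M0 = (-0.0635, +0.0635, 0)
  M1 = (+0.0635, +0.0635, 0)
  M2 = (+0.0635, -0.0635, 0)
  M3 = (-0.0635, -0.0635, 0)
Detected image corners:
  c0 = (121.648017, 183.063675) px
  c1 = (177.112206, 208.360621) px
  c2 = (176.899018, 86.673975) px
  c3 = (117.996645, 72.604321) px
Planar DLT: solve 8×8 A·h = b for H (H[2,2]=1):
  H  [+324.15980 +90.45288 +146.90742]
  H  [+39.81780 +980.70308 +138.99666]
  H  [-0.84676 +0.50204 +1.00000]
B = K⁻¹H; ‖b₁‖=1.468322, ‖b₂‖=1.468322; λ = 2/(‖b₁‖+‖b₂‖) = 0.681050, sign → tz>0 ⇒ λ=+0.681050
r₁ = λ·B[:,0] = (+0.76638,+0.28302,-0.57668); r₂ = λ·B[:,1] = (-0.08821,+0.93558,+0.34192)
r₃ = r₁×r₂ = (+0.63630,-0.21117,+0.74198); SVD([r₁ r₂ r₃]) → R = UVᵀ:
  R  [+0.76638 -0.08821 +0.63630]
  R  [+0.28302 +0.93558 -0.21117]
  R  [-0.57668 +0.34192 +0.74198]
t = (-0.21880, -0.12986, +0.68105) m
tr R = 2.443936; θ = arccos((tr R − 1)/2) = 0.764154 rad = 43.783°
axis k = ((R−Rᵀ)₃₂, (R−Rᵀ)₁₃, (R−Rᵀ)₂₁) / (2 sinθ) = (+0.399669, +0.876529, +0.268258)
rvec = θ·k = (+0.305408, +0.669803, +0.204990)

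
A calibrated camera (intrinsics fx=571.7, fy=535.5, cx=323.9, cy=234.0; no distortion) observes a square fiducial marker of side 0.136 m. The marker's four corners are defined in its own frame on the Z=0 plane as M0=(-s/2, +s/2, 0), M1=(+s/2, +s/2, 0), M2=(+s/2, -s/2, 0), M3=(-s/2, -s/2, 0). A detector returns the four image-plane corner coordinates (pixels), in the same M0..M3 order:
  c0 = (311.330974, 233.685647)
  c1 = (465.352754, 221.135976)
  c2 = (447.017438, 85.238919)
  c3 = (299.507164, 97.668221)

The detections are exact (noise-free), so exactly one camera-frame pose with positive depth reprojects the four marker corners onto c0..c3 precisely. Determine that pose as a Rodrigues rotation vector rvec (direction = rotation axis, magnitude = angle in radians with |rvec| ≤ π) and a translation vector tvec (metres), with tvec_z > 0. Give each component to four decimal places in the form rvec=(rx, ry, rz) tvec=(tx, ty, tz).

rvec=(-0.1624, 0.0186, -0.0856) tvec=(0.0510, -0.0730, 0.5146)

Intrinsics K: fx=571.7, fy=535.5, cx=323.9, cy=234.0
Marker side s = 0.136 m; corners in marker frame (Z=0):
  M0 = (-0.0680, +0.0680, 0)
  M1 = (+0.0680, +0.0680, 0)
  M2 = (+0.0680, -0.0680, 0)
  M3 = (-0.0680, -0.0680, 0)
Detected image corners:
  c0 = (311.330974, 233.685647) px
  c1 = (465.352754, 221.135976) px
  c2 = (447.017438, 85.238919) px
  c3 = (299.507164, 97.668221) px
Planar DLT: solve 8×8 A·h = b for H (H[2,2]=1):
  H  [+1099.50883 -9.23329 +380.52530]
  H  [-95.40531 +949.41355 +157.98413]
  H  [-0.02246 -0.31532 +1.00000]
B = K⁻¹H; ‖b₁‖=1.943386, ‖b₂‖=1.943386; λ = 2/(‖b₁‖+‖b₂‖) = 0.514566, sign → tz>0 ⇒ λ=+0.514566
r₁ = λ·B[:,0] = (+0.99617,-0.08663,-0.01156); r₂ = λ·B[:,1] = (+0.08362,+0.98320,-0.16225)
r₃ = r₁×r₂ = (+0.02542,+0.16067,+0.98668); SVD([r₁ r₂ r₃]) → R = UVᵀ:
  R  [+0.99617 +0.08362 +0.02542]
  R  [-0.08663 +0.98320 +0.16067]
  R  [-0.01156 -0.16225 +0.98668]
t = (+0.05097, -0.07304, +0.51457) m
tr R = 2.966055; θ = arccos((tr R − 1)/2) = 0.184504 rad = 10.571°
axis k = ((R−Rᵀ)₃₂, (R−Rᵀ)₁₃, (R−Rᵀ)₂₁) / (2 sinθ) = (-0.880096, +0.100765, -0.463979)
rvec = θ·k = (-0.162381, +0.018591, -0.085606)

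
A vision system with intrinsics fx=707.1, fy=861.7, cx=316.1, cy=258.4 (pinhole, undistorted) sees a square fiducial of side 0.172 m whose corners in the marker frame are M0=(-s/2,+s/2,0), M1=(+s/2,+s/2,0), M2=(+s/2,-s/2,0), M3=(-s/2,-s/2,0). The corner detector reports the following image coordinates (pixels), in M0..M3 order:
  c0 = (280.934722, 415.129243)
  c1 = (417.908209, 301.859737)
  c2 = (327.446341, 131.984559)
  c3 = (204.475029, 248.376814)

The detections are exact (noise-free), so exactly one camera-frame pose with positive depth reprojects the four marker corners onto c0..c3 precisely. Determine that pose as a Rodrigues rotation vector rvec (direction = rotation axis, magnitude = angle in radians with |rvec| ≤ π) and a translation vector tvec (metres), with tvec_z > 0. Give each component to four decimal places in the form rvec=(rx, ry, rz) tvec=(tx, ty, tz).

Intrinsics K: fx=707.1, fy=861.7, cx=316.1, cy=258.4
Marker side s = 0.172 m; corners in marker frame (Z=0):
  M0 = (-0.0860, +0.0860, 0)
  M1 = (+0.0860, +0.0860, 0)
  M2 = (+0.0860, -0.0860, 0)
  M3 = (-0.0860, -0.0860, 0)
Detected image corners:
  c0 = (280.934722, 415.129243) px
  c1 = (417.908209, 301.859737) px
  c2 = (327.446341, 131.984559) px
  c3 = (204.475029, 248.376814) px
Planar DLT: solve 8×8 A·h = b for H (H[2,2]=1):
  H  [+639.79003 +364.74265 +304.22098]
  H  [-770.01872 +872.00667 +273.37155]
  H  [-0.37215 -0.38737 +1.00000]
B = K⁻¹H; ‖b₁‖=1.377477, ‖b₂‖=1.377477; λ = 2/(‖b₁‖+‖b₂‖) = 0.725965, sign → tz>0 ⇒ λ=+0.725965
r₁ = λ·B[:,0] = (+0.77763,-0.56771,-0.27017); r₂ = λ·B[:,1] = (+0.50019,+0.81898,-0.28122)
r₃ = r₁×r₂ = (+0.38091,+0.08355,+0.92083); SVD([r₁ r₂ r₃]) → R = UVᵀ:
  R  [+0.77763 +0.50019 +0.38091]
  R  [-0.56771 +0.81898 +0.08355]
  R  [-0.27017 -0.28122 +0.92083]
t = (-0.01220, +0.01261, +0.72596) m
tr R = 2.517441; θ = arccos((tr R − 1)/2) = 0.709450 rad = 40.648°
axis k = ((R−Rᵀ)₃₂, (R−Rᵀ)₁₃, (R−Rᵀ)₂₁) / (2 sinθ) = (-0.279983, +0.499743, -0.819674)
rvec = θ·k = (-0.198634, +0.354543, -0.581518)

rvec=(-0.1986, 0.3545, -0.5815) tvec=(-0.0122, 0.0126, 0.7260)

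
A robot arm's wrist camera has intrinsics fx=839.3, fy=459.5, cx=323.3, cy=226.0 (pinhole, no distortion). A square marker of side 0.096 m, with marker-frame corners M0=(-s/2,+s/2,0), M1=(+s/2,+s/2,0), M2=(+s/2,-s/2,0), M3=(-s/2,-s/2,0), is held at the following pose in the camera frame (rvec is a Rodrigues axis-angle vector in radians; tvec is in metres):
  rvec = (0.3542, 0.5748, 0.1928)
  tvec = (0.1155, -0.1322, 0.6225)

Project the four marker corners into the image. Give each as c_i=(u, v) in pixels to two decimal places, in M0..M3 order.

Intrinsics K: fx=839.3, fy=459.5, cx=323.3, cy=226.0
Marker side s = 0.096 m; corners in marker frame (Z=0):
  M0 = (-0.0480, +0.0480, 0)
  M1 = (+0.0480, +0.0480, 0)
  M2 = (+0.0480, -0.0480, 0)
  M3 = (-0.0480, -0.0480, 0)
rvec = (0.3542, 0.5748, 0.1928), |rvec| = θ = 0.70216 rad = 40.231°
Rodrigues: sinθ=0.64587, 1−cosθ=0.23655; R = I + sinθ·[k]× + (1−cosθ)·[k]×²:
    [+0.82364 -0.07966 +0.56148]
    [+0.27503 +0.92197 -0.27263]
    [-0.49595 +0.37898 +0.78129]
t = (0.1155, -0.1322, 0.6225) m
M0: Pc = R·M0+t = (+0.07214, -0.10115, +0.66450); u = 839.3·(+0.07214)/0.66450 + 323.3 = 414.4190, v = 459.5·(-0.10115)/0.66450 + 226.0 = 156.0570
M1: Pc = R·M1+t = (+0.15121, -0.07474, +0.61689); u = 839.3·(+0.15121)/0.61689 + 323.3 = 529.0297, v = 459.5·(-0.07474)/0.61689 + 226.0 = 170.3253
M2: Pc = R·M2+t = (+0.15886, -0.16325, +0.58050); u = 839.3·(+0.15886)/0.58050 + 323.3 = 552.9801, v = 459.5·(-0.16325)/0.58050 + 226.0 = 96.7761
M3: Pc = R·M3+t = (+0.07979, -0.18966, +0.62811); u = 839.3·(+0.07979)/0.62811 + 323.3 = 429.9154, v = 459.5·(-0.18966)/0.62811 + 226.0 = 87.2565

c0=(414.42, 156.06) c1=(529.03, 170.33) c2=(552.98, 96.78) c3=(429.92, 87.26)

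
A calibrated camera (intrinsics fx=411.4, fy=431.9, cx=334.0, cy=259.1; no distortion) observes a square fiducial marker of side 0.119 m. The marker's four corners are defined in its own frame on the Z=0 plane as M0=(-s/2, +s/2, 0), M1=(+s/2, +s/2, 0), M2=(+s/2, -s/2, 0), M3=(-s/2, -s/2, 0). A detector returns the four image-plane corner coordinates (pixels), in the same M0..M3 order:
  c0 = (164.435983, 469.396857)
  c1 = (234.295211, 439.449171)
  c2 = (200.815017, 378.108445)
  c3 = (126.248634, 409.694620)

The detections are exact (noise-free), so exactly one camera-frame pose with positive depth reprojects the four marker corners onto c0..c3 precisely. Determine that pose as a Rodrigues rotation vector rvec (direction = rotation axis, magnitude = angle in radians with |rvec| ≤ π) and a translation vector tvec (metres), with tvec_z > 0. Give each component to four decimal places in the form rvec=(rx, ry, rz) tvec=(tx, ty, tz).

rvec=(0.3335, -0.0904, -0.3718) tvec=(-0.2350, 0.2446, 0.6365)

Intrinsics K: fx=411.4, fy=431.9, cx=334.0, cy=259.1
Marker side s = 0.119 m; corners in marker frame (Z=0):
  M0 = (-0.0595, +0.0595, 0)
  M1 = (+0.0595, +0.0595, 0)
  M2 = (+0.0595, -0.0595, 0)
  M3 = (-0.0595, -0.0595, 0)
Detected image corners:
  c0 = (164.435983, 469.396857) px
  c1 = (234.295211, 439.449171) px
  c2 = (200.815017, 378.108445) px
  c3 = (126.248634, 409.694620) px
Planar DLT: solve 8×8 A·h = b for H (H[2,2]=1):
  H  [+613.59381 +396.80389 +182.09856]
  H  [-241.06754 +732.37760 +425.07493]
  H  [+0.04070 +0.52757 +1.00000]
B = K⁻¹H; ‖b₁‖=1.571014, ‖b₂‖=1.571014; λ = 2/(‖b₁‖+‖b₂‖) = 0.636532, sign → tz>0 ⇒ λ=+0.636532
r₁ = λ·B[:,0] = (+0.92834,-0.37082,+0.02590); r₂ = λ·B[:,1] = (+0.34131,+0.87791,+0.33582)
r₃ = r₁×r₂ = (-0.14727,-0.30291,+0.94157); SVD([r₁ r₂ r₃]) → R = UVᵀ:
  R  [+0.92834 +0.34131 -0.14727]
  R  [-0.37082 +0.87791 -0.30291]
  R  [+0.02590 +0.33582 +0.94157]
t = (-0.23503, +0.24461, +0.63653) m
tr R = 2.747827; θ = arccos((tr R − 1)/2) = 0.507601 rad = 29.083°
axis k = ((R−Rᵀ)₃₂, (R−Rᵀ)₁₃, (R−Rᵀ)₂₁) / (2 sinθ) = (+0.657019, -0.178135, -0.732526)
rvec = θ·k = (+0.333503, -0.090421, -0.371831)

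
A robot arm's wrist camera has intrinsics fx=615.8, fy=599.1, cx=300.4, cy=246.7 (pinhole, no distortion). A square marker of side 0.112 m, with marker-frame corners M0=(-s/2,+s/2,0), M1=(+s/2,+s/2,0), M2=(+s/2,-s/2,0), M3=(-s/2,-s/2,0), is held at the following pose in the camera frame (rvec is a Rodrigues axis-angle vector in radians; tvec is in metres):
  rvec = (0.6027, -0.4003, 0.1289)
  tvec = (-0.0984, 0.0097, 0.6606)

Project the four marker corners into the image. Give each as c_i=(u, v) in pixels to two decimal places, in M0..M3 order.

c0=(150.29, 296.43) c1=(248.39, 293.50) c2=(268.29, 213.70) c3=(162.17, 211.01)

Intrinsics K: fx=615.8, fy=599.1, cx=300.4, cy=246.7
Marker side s = 0.112 m; corners in marker frame (Z=0):
  M0 = (-0.0560, +0.0560, 0)
  M1 = (+0.0560, +0.0560, 0)
  M2 = (+0.0560, -0.0560, 0)
  M3 = (-0.0560, -0.0560, 0)
rvec = (0.6027, -0.4003, 0.1289), |rvec| = θ = 0.73492 rad = 42.108°
Rodrigues: sinθ=0.67053, 1−cosθ=0.25811; R = I + sinθ·[k]× + (1−cosθ)·[k]×²:
    [+0.91548 -0.23290 -0.32810]
    [+0.00231 +0.81846 -0.57455]
    [+0.40235 +0.52523 +0.74983]
t = (-0.0984, 0.0097, 0.6606) m
M0: Pc = R·M0+t = (-0.16271, +0.05540, +0.66748); u = 615.8·(-0.16271)/0.66748 + 300.4 = 150.2886, v = 599.1·(+0.05540)/0.66748 + 246.7 = 296.4287
M1: Pc = R·M1+t = (-0.06018, +0.05566, +0.71254); u = 615.8·(-0.06018)/0.71254 + 300.4 = 248.3946, v = 599.1·(+0.05566)/0.71254 + 246.7 = 293.5011
M2: Pc = R·M2+t = (-0.03409, -0.03600, +0.65372); u = 615.8·(-0.03409)/0.65372 + 300.4 = 268.2870, v = 599.1·(-0.03600)/0.65372 + 246.7 = 213.7035
M3: Pc = R·M3+t = (-0.13662, -0.03626, +0.60866); u = 615.8·(-0.13662)/0.60866 + 300.4 = 162.1718, v = 599.1·(-0.03626)/0.60866 + 246.7 = 211.0060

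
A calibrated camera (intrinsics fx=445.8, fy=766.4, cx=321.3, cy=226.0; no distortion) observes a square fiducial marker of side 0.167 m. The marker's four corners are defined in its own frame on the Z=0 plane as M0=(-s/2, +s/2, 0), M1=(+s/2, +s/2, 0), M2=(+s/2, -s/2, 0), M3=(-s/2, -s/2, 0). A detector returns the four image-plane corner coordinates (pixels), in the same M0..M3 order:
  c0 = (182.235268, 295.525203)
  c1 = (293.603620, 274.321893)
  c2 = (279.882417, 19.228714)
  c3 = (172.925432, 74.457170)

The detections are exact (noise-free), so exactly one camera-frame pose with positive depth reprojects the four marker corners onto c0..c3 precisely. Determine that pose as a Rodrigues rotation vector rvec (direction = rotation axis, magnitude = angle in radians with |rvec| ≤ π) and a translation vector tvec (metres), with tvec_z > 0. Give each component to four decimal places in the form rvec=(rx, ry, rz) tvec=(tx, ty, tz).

rvec=(-0.0540, 0.4927, -0.1151) tvec=(-0.1114, -0.0418, 0.5328)

Intrinsics K: fx=445.8, fy=766.4, cx=321.3, cy=226.0
Marker side s = 0.167 m; corners in marker frame (Z=0):
  M0 = (-0.0835, +0.0835, 0)
  M1 = (+0.0835, +0.0835, 0)
  M2 = (+0.0835, -0.0835, 0)
  M3 = (-0.0835, -0.0835, 0)
Detected image corners:
  c0 = (182.235268, 295.525203) px
  c1 = (293.603620, 274.321893) px
  c2 = (279.882417, 19.228714) px
  c3 = (172.925432, 74.457170) px
Planar DLT: solve 8×8 A·h = b for H (H[2,2]=1):
  H  [+449.26670 +33.35104 +228.08060]
  H  [-376.03753 +1393.40269 +165.80402]
  H  [-0.87972 -0.14918 +1.00000]
B = K⁻¹H; ‖b₁‖=1.876948, ‖b₂‖=1.876948; λ = 2/(‖b₁‖+‖b₂‖) = 0.532780, sign → tz>0 ⇒ λ=+0.532780
r₁ = λ·B[:,0] = (+0.87473,-0.12320,-0.46870); r₂ = λ·B[:,1] = (+0.09714,+0.99209,-0.07948)
r₃ = r₁×r₂ = (+0.47478,+0.02399,+0.87978); SVD([r₁ r₂ r₃]) → R = UVᵀ:
  R  [+0.87473 +0.09714 +0.47478]
  R  [-0.12320 +0.99209 +0.02399]
  R  [-0.46870 -0.07948 +0.87978]
t = (-0.11141, -0.04185, +0.53278) m
tr R = 2.746593; θ = arccos((tr R − 1)/2) = 0.508868 rad = 29.156°
axis k = ((R−Rᵀ)₃₂, (R−Rᵀ)₁₃, (R−Rᵀ)₂₁) / (2 sinθ) = (-0.106195, +0.968290, -0.226135)
rvec = θ·k = (-0.054039, +0.492732, -0.115073)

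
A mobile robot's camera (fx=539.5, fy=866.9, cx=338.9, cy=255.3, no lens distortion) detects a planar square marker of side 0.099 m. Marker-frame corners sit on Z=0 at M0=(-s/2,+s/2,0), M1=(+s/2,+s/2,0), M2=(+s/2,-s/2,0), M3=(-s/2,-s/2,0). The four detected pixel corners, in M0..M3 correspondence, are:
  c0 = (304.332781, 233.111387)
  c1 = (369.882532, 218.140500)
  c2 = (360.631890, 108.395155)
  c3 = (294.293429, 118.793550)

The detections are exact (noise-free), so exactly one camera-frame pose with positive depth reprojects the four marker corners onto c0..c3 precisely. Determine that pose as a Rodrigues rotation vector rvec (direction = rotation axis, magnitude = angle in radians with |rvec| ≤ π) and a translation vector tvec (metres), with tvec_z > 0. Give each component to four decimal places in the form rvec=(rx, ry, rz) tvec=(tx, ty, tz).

Intrinsics K: fx=539.5, fy=866.9, cx=338.9, cy=255.3
Marker side s = 0.099 m; corners in marker frame (Z=0):
  M0 = (-0.0495, +0.0495, 0)
  M1 = (+0.0495, +0.0495, 0)
  M2 = (+0.0495, -0.0495, 0)
  M3 = (-0.0495, -0.0495, 0)
Detected image corners:
  c0 = (304.332781, 233.111387) px
  c1 = (369.882532, 218.140500) px
  c2 = (360.631890, 108.395155) px
  c3 = (294.293429, 118.793550) px
Planar DLT: solve 8×8 A·h = b for H (H[2,2]=1):
  H  [+805.31970 +117.12156 +332.98323]
  H  [-57.12813 +1141.24965 +169.64366]
  H  [+0.41901 +0.05953 +1.00000]
B = K⁻¹H; ‖b₁‖=1.312663, ‖b₂‖=1.312663; λ = 2/(‖b₁‖+‖b₂‖) = 0.761810, sign → tz>0 ⇒ λ=+0.761810
r₁ = λ·B[:,0] = (+0.93665,-0.14421,+0.31920); r₂ = λ·B[:,1] = (+0.13690,+0.98955,+0.04535)
r₃ = r₁×r₂ = (-0.32241,+0.00122,+0.94660); SVD([r₁ r₂ r₃]) → R = UVᵀ:
  R  [+0.93665 +0.13690 -0.32241]
  R  [-0.14421 +0.98955 +0.00122]
  R  [+0.31920 +0.04535 +0.94660]
t = (-0.00835, -0.07527, +0.76181) m
tr R = 2.872798; θ = arccos((tr R − 1)/2) = 0.358572 rad = 20.545°
axis k = ((R−Rᵀ)₃₂, (R−Rᵀ)₁₃, (R−Rᵀ)₂₁) / (2 sinθ) = (+0.062869, -0.914135, -0.400505)
rvec = θ·k = (+0.022543, -0.327783, -0.143610)

rvec=(0.0225, -0.3278, -0.1436) tvec=(-0.0084, -0.0753, 0.7618)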